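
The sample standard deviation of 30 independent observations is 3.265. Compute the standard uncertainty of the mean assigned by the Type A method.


u_A = s / sqrt(n)
u_A = 3.265 / sqrt(30)
u_A = 3.265 / 5.4772256
u_A = 0.5961

0.5961


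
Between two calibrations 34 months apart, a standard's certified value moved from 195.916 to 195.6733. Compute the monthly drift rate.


rate = (v2 - v1) / months
= (195.6733 - 195.916) / 34
= -0.2427 / 34
= -0.0071

-0.0071


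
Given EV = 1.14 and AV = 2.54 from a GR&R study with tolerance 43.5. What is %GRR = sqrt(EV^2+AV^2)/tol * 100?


GRR = sqrt(EV^2 + AV^2) = sqrt(1.14^2 + 2.54^2) = 2.7840977
%GRR = GRR / tol * 100 = 2.7840977 / 43.5 * 100
%GRR = 6.4002

6.4002


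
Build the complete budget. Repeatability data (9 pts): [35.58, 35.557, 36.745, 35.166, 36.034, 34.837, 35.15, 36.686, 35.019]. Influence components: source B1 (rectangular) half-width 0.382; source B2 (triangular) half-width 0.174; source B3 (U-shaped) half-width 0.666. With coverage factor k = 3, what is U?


mean = (35.58 + 35.557 + 36.745 + 35.166 + 36.034 + 34.837 + 35.15 + 36.686 + 35.019) / 9 = 35.64155556
s = sqrt(sum((x - mean)^2)/(n-1)) = 0.70498849
u_A = s / sqrt(n) = 0.70498849 / sqrt(9) = 0.23499616
u_B1 = 0.382 / sqrt(3) = 0.2205478
u_B2 = 0.174 / sqrt(6) = 0.071035203
u_B3 = 0.666 / sqrt(2) = 0.47093312
uc = sqrt(0.23499616^2 + 0.2205478^2 + 0.071035203^2 + 0.47093312^2) = 0.57505524
U = k * uc = 3 * 0.57505524
U = 1.7252

1.7252


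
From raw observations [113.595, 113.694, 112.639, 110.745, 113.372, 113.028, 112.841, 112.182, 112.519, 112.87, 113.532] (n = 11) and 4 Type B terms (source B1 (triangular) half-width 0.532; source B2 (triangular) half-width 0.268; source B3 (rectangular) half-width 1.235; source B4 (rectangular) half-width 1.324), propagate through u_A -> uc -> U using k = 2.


mean = (113.595 + 113.694 + 112.639 + 110.745 + 113.372 + 113.028 + 112.841 + 112.182 + 112.519 + 112.87 + 113.532) / 11 = 112.8197273
s = sqrt(sum((x - mean)^2)/(n-1)) = 0.8401419
u_A = s / sqrt(n) = 0.8401419 / sqrt(11) = 0.25331231
u_B1 = 0.532 / sqrt(6) = 0.21718809
u_B2 = 0.268 / sqrt(6) = 0.10941054
u_B3 = 1.235 / sqrt(3) = 0.71302758
u_B4 = 1.324 / sqrt(3) = 0.76441176
uc = sqrt(0.25331231^2 + 0.21718809^2 + 0.10941054^2 + 0.71302758^2 + 0.76441176^2) = 1.102743
U = k * uc = 2 * 1.102743
U = 2.2055

2.2055


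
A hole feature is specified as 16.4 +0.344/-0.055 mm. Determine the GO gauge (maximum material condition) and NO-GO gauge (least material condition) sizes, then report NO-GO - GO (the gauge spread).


GO = nominal - lower_tol (smallest hole = maximum material condition)
GO = 16.4 - 0.055 = 16.345
NO-GO = nominal + upper_tol (largest hole = least material condition)
NO-GO = 16.4 + 0.344 = 16.744
spread = NO-GO - GO = 16.744 - 16.345 = 0.3990

0.3990


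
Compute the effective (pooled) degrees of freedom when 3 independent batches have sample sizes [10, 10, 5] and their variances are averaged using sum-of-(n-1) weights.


nu = sum_i (n_i - 1)
nu = ((10 - 1) + (10 - 1) + (5 - 1))
nu = 9 + 9 + 4
nu = 22

22


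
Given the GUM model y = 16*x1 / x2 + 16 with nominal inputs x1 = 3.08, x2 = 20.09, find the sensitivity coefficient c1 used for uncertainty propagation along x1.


y = 16*x1 / x2 + 16
dy/dx1 = 16/x2
Evaluate at x2 = 20.09: c1 = 16 / 20.09
c1 = 0.7964

0.7964


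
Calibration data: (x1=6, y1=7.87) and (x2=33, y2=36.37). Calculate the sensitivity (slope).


slope = (y2 - y1) / (x2 - x1)
= (36.37 - 7.87) / (33 - 6)
= 28.5000 / 27
= 1.0556

1.0556


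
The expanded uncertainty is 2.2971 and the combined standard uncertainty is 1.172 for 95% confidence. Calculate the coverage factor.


k = U / uc
k = 2.2971 / 1.172
k = 1.96

1.96


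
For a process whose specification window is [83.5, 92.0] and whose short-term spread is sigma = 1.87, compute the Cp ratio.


Cp = (USL - LSL) / (6 * sigma)
= (92.0 - 83.5) / (6 * 1.87)
= 8.5000 / 11.2200
= 0.7576

0.7576


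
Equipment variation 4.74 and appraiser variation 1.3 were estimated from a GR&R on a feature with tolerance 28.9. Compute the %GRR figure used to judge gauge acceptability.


GRR = sqrt(EV^2 + AV^2) = sqrt(4.74^2 + 1.3^2) = 4.9150381
%GRR = GRR / tol * 100 = 4.9150381 / 28.9 * 100
%GRR = 17.0071

17.0071


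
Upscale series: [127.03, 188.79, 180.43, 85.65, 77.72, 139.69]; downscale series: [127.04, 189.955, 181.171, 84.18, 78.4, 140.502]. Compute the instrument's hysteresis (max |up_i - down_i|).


|127.03 - 127.04| = 0.0100
|188.79 - 189.955| = 1.1650
|180.43 - 181.171| = 0.7410
|85.65 - 84.18| = 1.4700
|77.72 - 78.4| = 0.6800
|139.69 - 140.502| = 0.8120
hysteresis = max(diffs) = 1.4700

1.4700


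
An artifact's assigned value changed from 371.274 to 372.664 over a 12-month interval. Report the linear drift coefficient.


rate = (v2 - v1) / months
= (372.664 - 371.274) / 12
= 1.3900 / 12
= 0.1158

0.1158


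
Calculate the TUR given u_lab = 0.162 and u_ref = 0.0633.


TUR = u_lab / u_ref
= 0.162 / 0.0633
= 2.5592

2.5592


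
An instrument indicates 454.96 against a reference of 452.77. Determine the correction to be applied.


Correction = standard - reading
= 452.77 - 454.96
= -2.1900

-2.1900


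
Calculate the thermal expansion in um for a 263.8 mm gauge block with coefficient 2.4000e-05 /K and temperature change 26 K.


dL = L * alpha * dT
= 263.8 * 2.4000e-05 * 26
= 0.1646112 mm
dL_um = 0.1646112 * 1000 = 164.6112 um

164.6112


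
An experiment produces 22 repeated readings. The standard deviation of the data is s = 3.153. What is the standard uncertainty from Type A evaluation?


u_A = s / sqrt(n)
u_A = 3.153 / sqrt(22)
u_A = 3.153 / 4.6904158
u_A = 0.6722

0.6722


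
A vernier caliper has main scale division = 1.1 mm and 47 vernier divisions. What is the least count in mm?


LC = MSD / n_div
= 1.1 / 47
= 0.0234

0.0234


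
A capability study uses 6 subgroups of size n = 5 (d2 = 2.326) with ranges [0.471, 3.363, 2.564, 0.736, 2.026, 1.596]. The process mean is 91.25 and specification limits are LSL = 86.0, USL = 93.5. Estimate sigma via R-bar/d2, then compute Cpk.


R_bar = (0.471 + 3.363 + 2.564 + 0.736 + 2.026 + 1.596) / 6 = 1.7926667
sigma = R_bar / d2 = 1.7926667 / 2.326 = 0.77070795
Cp = (USL - LSL)/(6*sigma) = (93.5 - 86.0)/(6*0.77070795) = 1.6219
Cpu = (93.5 - 91.25)/(3*0.77070795) = 0.9731
Cpl = (91.25 - 86.0)/(3*0.77070795) = 2.2706
Cpk = min(Cpu, Cpl) = 0.9731

0.9731


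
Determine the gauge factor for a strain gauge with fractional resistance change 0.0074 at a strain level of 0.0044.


GF = (dR/R) / epsilon
= 0.0074 / 0.0044
= 1.6818

1.6818


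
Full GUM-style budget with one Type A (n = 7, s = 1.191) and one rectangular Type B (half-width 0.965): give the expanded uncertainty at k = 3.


u_A = s / sqrt(n) = 1.191 / sqrt(7) = 0.45015569
u_B = half_width / sqrt(3) = 0.965 / sqrt(3) = 0.55714301
uc = sqrt(u_A^2 + u_B^2) = sqrt(0.45015569^2 + 0.55714301^2) = 0.71627402
U = k * uc = 3 * 0.71627402
U = 2.1488

2.1488


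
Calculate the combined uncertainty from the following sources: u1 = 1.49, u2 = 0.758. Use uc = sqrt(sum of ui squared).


uc = sqrt(1.49^2 + 0.758^2)
uc = sqrt(2.794664)
uc = 1.6717

1.6717


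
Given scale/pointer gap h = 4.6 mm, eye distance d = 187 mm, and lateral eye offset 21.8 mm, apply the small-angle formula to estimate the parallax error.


error = h * offset / d
= 4.6 * 21.8 / 187
= 0.5363

0.5363


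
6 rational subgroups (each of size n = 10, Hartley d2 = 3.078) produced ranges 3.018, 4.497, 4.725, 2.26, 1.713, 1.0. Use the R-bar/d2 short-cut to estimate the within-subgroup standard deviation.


R_bar = (3.018 + 4.497 + 4.725 + 2.26 + 1.713 + 1.0) / 6
R_bar = 17.213 / 6 = 2.8688333
sigma_hat = R_bar / d2 = 2.8688333 / 3.078 = 0.9320

0.9320


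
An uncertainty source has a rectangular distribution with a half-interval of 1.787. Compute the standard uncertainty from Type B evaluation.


u_B = half_width / sqrt(3)
u_B = 1.787 / 1.7320508
u_B = 1.0317

1.0317


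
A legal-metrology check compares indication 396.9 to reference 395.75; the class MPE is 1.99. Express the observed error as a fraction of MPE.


e = indication - reference = 396.9 - 395.75 = 1.1500
|e| = 1.1500
ratio = |e| / MPE = 1.1500 / 1.99
ratio = 0.5779

0.5779


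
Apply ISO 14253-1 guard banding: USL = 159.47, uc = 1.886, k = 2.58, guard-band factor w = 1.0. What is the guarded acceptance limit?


U = k * uc = 2.58 * 1.886 = 4.86588
guard band g = w * U = 1.0 * 4.86588 = 4.86588
AL = USL - g = 159.47 - 4.86588
AL = 154.6041

154.6041


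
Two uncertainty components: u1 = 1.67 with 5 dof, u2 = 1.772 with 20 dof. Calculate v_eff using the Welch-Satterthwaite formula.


uc = sqrt(u1^2 + u2^2) = sqrt(1.67^2 + 1.772^2) = 2.43493
v_eff = uc^4 / (u1^4/v1 + u2^4/v2)
= 2.43493^4 / (1.67^4/5 + 1.772^4/20)
= 35.151667 / 2.0485676
v_eff = 17.1591

17.1591


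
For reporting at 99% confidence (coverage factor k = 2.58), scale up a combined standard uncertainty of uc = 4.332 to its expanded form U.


U = k * uc
U = 2.58 * 4.332
U = 11.1766

11.1766


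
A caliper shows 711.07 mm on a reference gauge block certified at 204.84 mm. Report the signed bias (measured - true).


Systematic error = measured - true
= 711.07 - 204.84
= 506.2300

506.2300


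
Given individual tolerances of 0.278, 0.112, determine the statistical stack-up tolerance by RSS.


RSS = sqrt(0.278^2 + 0.112^2)
= sqrt(0.089828)
= 0.2997

0.2997


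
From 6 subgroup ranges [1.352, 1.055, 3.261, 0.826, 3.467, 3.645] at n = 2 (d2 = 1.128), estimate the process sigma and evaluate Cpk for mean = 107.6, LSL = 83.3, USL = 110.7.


R_bar = (1.352 + 1.055 + 3.261 + 0.826 + 3.467 + 3.645) / 6 = 2.2676667
sigma = R_bar / d2 = 2.2676667 / 1.128 = 2.0103428
Cp = (USL - LSL)/(6*sigma) = (110.7 - 83.3)/(6*2.0103428) = 2.2716
Cpu = (110.7 - 107.6)/(3*2.0103428) = 0.5140
Cpl = (107.6 - 83.3)/(3*2.0103428) = 4.0292
Cpk = min(Cpu, Cpl) = 0.5140

0.5140


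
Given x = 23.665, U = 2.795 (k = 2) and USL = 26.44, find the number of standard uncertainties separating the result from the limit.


u = U / k = 2.795 / 2 = 1.3975
margin = |USL - x| = |26.44 - 23.665| = 2.775
z = margin / u = 2.775 / 1.3975
z = 1.9857

1.9857


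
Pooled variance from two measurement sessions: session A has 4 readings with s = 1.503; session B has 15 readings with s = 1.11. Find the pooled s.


s_p = sqrt(((n1-1)*s1^2 + (n2-1)*s2^2) / (n1+n2-2))
numerator = (4-1)*1.503^2 + (15-1)*1.11^2 = 6.777027 + 17.2494 = 24.026427
denominator = 4 + 15 - 2 = 17
s_p^2 = 24.026427 / 17 = 1.4133192
s_p = sqrt(1.4133192) = 1.1888

1.1888


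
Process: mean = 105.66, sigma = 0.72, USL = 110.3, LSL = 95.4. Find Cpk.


Cpu = (USL - mean) / (3*sigma) = (110.3 - 105.66) / (3*0.72) = 2.1481
Cpl = (mean - LSL) / (3*sigma) = (105.66 - 95.4) / (3*0.72) = 4.7500
Cpk = min(Cpu, Cpl) = 2.1481

2.1481


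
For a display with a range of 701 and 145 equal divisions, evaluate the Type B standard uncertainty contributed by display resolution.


resolution = range / divisions
resolution = 701 / 145 = 4.8344828
u_res = resolution / (2*sqrt(3))
u_res = 4.8344828 / 3.4641016
u_res = 1.3956

1.3956


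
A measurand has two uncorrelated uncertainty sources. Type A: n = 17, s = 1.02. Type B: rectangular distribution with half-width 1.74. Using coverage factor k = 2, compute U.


u_A = s / sqrt(n) = 1.02 / sqrt(17) = 0.24738634
u_B = half_width / sqrt(3) = 1.74 / sqrt(3) = 1.0045895
uc = sqrt(u_A^2 + u_B^2) = sqrt(0.24738634^2 + 1.0045895^2) = 1.0346014
U = k * uc = 2 * 1.0346014
U = 2.0692

2.0692


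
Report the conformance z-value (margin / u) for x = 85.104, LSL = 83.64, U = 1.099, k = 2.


u = U / k = 1.099 / 2 = 0.5495
margin = |LSL - x| = |83.64 - 85.104| = 1.464
z = margin / u = 1.464 / 0.5495
z = 2.6642

2.6642


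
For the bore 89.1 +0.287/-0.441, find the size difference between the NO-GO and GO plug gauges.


GO = nominal - lower_tol (smallest hole = maximum material condition)
GO = 89.1 - 0.441 = 88.659
NO-GO = nominal + upper_tol (largest hole = least material condition)
NO-GO = 89.1 + 0.287 = 89.387
spread = NO-GO - GO = 89.387 - 88.659 = 0.7280

0.7280


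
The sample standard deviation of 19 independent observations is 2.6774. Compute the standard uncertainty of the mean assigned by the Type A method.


u_A = s / sqrt(n)
u_A = 2.6774 / sqrt(19)
u_A = 2.6774 / 4.3588989
u_A = 0.6142

0.6142


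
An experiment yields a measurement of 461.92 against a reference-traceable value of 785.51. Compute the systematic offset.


Systematic error = measured - true
= 461.92 - 785.51
= -323.5900

-323.5900


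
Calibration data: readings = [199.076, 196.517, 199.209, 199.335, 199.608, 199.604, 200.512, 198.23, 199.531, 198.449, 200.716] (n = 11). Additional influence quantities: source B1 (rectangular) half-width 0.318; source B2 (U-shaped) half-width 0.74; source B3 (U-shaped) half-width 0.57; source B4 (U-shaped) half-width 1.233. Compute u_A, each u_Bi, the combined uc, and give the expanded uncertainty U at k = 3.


mean = (199.076 + 196.517 + 199.209 + 199.335 + 199.608 + 199.604 + 200.512 + 198.23 + 199.531 + 198.449 + 200.716) / 11 = 199.1624545
s = sqrt(sum((x - mean)^2)/(n-1)) = 1.1480595
u_A = s / sqrt(n) = 1.1480595 / sqrt(11) = 0.34615296
u_B1 = 0.318 / sqrt(3) = 0.18359739
u_B2 = 0.74 / sqrt(2) = 0.52325902
u_B3 = 0.57 / sqrt(2) = 0.40305087
u_B4 = 1.233 / sqrt(2) = 0.87186266
uc = sqrt(0.34615296^2 + 0.18359739^2 + 0.52325902^2 + 0.40305087^2 + 0.87186266^2) = 1.1618625
U = k * uc = 3 * 1.1618625
U = 3.4856

3.4856


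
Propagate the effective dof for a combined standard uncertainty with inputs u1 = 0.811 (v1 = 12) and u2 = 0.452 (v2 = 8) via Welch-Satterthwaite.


uc = sqrt(u1^2 + u2^2) = sqrt(0.811^2 + 0.452^2) = 0.92845301
v_eff = uc^4 / (u1^4/v1 + u2^4/v2)
= 0.92845301^4 / (0.811^4/12 + 0.452^4/8)
= 0.74308709 / 0.041267258
v_eff = 18.0067

18.0067


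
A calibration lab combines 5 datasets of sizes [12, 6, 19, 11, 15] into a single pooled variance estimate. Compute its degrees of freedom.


nu = sum_i (n_i - 1)
nu = ((12 - 1) + (6 - 1) + (19 - 1) + (11 - 1) + (15 - 1))
nu = 11 + 5 + 18 + 10 + 14
nu = 58

58


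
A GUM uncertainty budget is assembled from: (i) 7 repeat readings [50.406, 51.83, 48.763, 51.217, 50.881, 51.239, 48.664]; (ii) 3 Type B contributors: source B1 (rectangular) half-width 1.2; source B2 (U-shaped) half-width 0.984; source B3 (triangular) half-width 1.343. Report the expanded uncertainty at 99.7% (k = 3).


mean = (50.406 + 51.83 + 48.763 + 51.217 + 50.881 + 51.239 + 48.664) / 7 = 50.42857143
s = sqrt(sum((x - mean)^2)/(n-1)) = 1.2473611
u_A = s / sqrt(n) = 1.2473611 / sqrt(7) = 0.47145818
u_B1 = 1.2 / sqrt(3) = 0.69282032
u_B2 = 0.984 / sqrt(2) = 0.69579307
u_B3 = 1.343 / sqrt(6) = 0.54827745
uc = sqrt(0.47145818^2 + 0.69282032^2 + 0.69579307^2 + 0.54827745^2) = 1.2194298
U = k * uc = 3 * 1.2194298
U = 3.6583

3.6583


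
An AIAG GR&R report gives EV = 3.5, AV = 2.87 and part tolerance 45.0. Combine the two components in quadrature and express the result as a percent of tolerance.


GRR = sqrt(EV^2 + AV^2) = sqrt(3.5^2 + 2.87^2) = 4.5262457
%GRR = GRR / tol * 100 = 4.5262457 / 45.0 * 100
%GRR = 10.0583

10.0583


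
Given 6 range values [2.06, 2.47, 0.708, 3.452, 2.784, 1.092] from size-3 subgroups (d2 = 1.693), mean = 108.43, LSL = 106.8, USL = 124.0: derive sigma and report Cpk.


R_bar = (2.06 + 2.47 + 0.708 + 3.452 + 2.784 + 1.092) / 6 = 2.0943333
sigma = R_bar / d2 = 2.0943333 / 1.693 = 1.2370545
Cp = (USL - LSL)/(6*sigma) = (124.0 - 106.8)/(6*1.2370545) = 2.3173
Cpu = (124.0 - 108.43)/(3*1.2370545) = 4.1954
Cpl = (108.43 - 106.8)/(3*1.2370545) = 0.4392
Cpk = min(Cpu, Cpl) = 0.4392

0.4392


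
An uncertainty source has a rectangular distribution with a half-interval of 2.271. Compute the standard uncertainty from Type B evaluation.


u_B = half_width / sqrt(3)
u_B = 2.271 / 1.7320508
u_B = 1.3112

1.3112


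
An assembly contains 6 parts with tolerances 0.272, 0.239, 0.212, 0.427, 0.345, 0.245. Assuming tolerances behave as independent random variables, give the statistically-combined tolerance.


RSS = sqrt(0.272^2 + 0.239^2 + 0.212^2 + 0.427^2 + 0.345^2 + 0.245^2)
= sqrt(0.537428)
= 0.7331

0.7331


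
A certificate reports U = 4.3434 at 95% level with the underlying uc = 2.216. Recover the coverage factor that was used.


k = U / uc
k = 4.3434 / 2.216
k = 1.96

1.96


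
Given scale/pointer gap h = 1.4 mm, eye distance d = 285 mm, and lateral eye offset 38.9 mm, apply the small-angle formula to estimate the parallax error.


error = h * offset / d
= 1.4 * 38.9 / 285
= 0.1911

0.1911


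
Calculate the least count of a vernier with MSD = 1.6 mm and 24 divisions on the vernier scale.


LC = MSD / n_div
= 1.6 / 24
= 0.0667

0.0667


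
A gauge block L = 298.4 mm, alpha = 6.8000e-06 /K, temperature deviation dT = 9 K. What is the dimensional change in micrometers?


dL = L * alpha * dT
= 298.4 * 6.8000e-06 * 9
= 0.0182621 mm
dL_um = 0.0182621 * 1000 = 18.2621 um

18.2621


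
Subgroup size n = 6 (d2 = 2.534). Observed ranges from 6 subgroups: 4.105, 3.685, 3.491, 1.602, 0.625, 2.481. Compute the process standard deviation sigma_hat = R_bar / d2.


R_bar = (4.105 + 3.685 + 3.491 + 1.602 + 0.625 + 2.481) / 6
R_bar = 15.989 / 6 = 2.6648333
sigma_hat = R_bar / d2 = 2.6648333 / 2.534 = 1.0516

1.0516


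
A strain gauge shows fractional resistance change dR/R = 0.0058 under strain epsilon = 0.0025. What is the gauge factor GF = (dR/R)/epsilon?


GF = (dR/R) / epsilon
= 0.0058 / 0.0025
= 2.3200

2.3200


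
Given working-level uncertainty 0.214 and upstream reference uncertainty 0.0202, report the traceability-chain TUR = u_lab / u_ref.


TUR = u_lab / u_ref
= 0.214 / 0.0202
= 10.5941

10.5941


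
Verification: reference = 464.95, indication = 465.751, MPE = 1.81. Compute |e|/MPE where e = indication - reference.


e = indication - reference = 465.751 - 464.95 = 0.8010
|e| = 0.8010
ratio = |e| / MPE = 0.8010 / 1.81
ratio = 0.4425

0.4425


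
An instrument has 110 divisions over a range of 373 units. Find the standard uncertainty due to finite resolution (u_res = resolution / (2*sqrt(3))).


resolution = range / divisions
resolution = 373 / 110 = 3.3909091
u_res = resolution / (2*sqrt(3))
u_res = 3.3909091 / 3.4641016
u_res = 0.9789

0.9789


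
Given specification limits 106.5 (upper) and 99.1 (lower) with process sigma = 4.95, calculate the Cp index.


Cp = (USL - LSL) / (6 * sigma)
= (106.5 - 99.1) / (6 * 4.95)
= 7.4000 / 29.7000
= 0.2492

0.2492


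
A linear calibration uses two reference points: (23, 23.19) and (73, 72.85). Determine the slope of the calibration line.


slope = (y2 - y1) / (x2 - x1)
= (72.85 - 23.19) / (73 - 23)
= 49.6600 / 50
= 0.9932

0.9932


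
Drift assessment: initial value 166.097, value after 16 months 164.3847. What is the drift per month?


rate = (v2 - v1) / months
= (164.3847 - 166.097) / 16
= -1.7123 / 16
= -0.1070

-0.1070


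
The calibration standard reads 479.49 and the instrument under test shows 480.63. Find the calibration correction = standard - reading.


Correction = standard - reading
= 479.49 - 480.63
= -1.1400

-1.1400


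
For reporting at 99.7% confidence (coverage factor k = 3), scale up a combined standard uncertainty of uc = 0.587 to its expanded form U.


U = k * uc
U = 3 * 0.587
U = 1.7610

1.7610


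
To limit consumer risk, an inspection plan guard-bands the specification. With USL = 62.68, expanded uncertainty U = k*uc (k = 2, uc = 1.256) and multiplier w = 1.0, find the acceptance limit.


U = k * uc = 2 * 1.256 = 2.512
guard band g = w * U = 1.0 * 2.512 = 2.512
AL = USL - g = 62.68 - 2.512
AL = 60.1680

60.1680


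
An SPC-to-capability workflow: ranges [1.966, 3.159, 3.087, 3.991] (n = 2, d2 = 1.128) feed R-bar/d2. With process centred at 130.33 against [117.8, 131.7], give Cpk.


R_bar = (1.966 + 3.159 + 3.087 + 3.991) / 4 = 3.05075
sigma = R_bar / d2 = 3.05075 / 1.128 = 2.7045656
Cp = (USL - LSL)/(6*sigma) = (131.7 - 117.8)/(6*2.7045656) = 0.8566
Cpu = (131.7 - 130.33)/(3*2.7045656) = 0.1689
Cpl = (130.33 - 117.8)/(3*2.7045656) = 1.5443
Cpk = min(Cpu, Cpl) = 0.1689

0.1689


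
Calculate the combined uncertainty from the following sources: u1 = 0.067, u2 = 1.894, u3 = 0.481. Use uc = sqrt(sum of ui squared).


uc = sqrt(0.067^2 + 1.894^2 + 0.481^2)
uc = sqrt(3.823086)
uc = 1.9553

1.9553


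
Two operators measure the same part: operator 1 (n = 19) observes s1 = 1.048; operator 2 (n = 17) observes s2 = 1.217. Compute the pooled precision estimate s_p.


s_p = sqrt(((n1-1)*s1^2 + (n2-1)*s2^2) / (n1+n2-2))
numerator = (19-1)*1.048^2 + (17-1)*1.217^2 = 19.769472 + 23.697424 = 43.466896
denominator = 19 + 17 - 2 = 34
s_p^2 = 43.466896 / 34 = 1.2784381
s_p = sqrt(1.2784381) = 1.1307

1.1307


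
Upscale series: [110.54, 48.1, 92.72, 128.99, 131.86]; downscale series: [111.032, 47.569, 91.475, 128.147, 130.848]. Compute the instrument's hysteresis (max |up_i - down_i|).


|110.54 - 111.032| = 0.4920
|48.1 - 47.569| = 0.5310
|92.72 - 91.475| = 1.2450
|128.99 - 128.147| = 0.8430
|131.86 - 130.848| = 1.0120
hysteresis = max(diffs) = 1.2450

1.2450


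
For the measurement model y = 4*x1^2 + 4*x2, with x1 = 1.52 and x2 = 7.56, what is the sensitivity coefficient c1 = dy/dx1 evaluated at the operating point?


y = 4*x1^2 + 4*x2
dy/dx1 = 2*4*x1
Evaluate at x1 = 1.52: c1 = 8 * 1.52
c1 = 12.1600

12.1600


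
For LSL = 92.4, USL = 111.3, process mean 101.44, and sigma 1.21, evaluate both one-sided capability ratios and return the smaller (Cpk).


Cpu = (USL - mean) / (3*sigma) = (111.3 - 101.44) / (3*1.21) = 2.7163
Cpl = (mean - LSL) / (3*sigma) = (101.44 - 92.4) / (3*1.21) = 2.4904
Cpk = min(Cpu, Cpl) = 2.4904

2.4904


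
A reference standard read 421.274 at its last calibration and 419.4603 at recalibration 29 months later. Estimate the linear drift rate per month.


rate = (v2 - v1) / months
= (419.4603 - 421.274) / 29
= -1.8137 / 29
= -0.0625

-0.0625


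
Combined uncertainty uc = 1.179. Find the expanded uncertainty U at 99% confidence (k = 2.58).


U = k * uc
U = 2.58 * 1.179
U = 3.0418

3.0418


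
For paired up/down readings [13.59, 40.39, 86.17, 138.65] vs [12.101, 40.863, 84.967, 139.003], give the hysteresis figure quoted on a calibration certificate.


|13.59 - 12.101| = 1.4890
|40.39 - 40.863| = 0.4730
|86.17 - 84.967| = 1.2030
|138.65 - 139.003| = 0.3530
hysteresis = max(diffs) = 1.4890

1.4890


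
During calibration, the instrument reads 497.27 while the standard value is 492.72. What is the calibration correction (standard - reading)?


Correction = standard - reading
= 492.72 - 497.27
= -4.5500

-4.5500


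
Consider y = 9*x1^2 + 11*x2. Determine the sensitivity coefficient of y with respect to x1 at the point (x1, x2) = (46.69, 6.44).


y = 9*x1^2 + 11*x2
dy/dx1 = 2*9*x1
Evaluate at x1 = 46.69: c1 = 18 * 46.69
c1 = 840.4200

840.4200


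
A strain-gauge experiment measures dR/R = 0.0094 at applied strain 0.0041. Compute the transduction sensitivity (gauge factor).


GF = (dR/R) / epsilon
= 0.0094 / 0.0041
= 2.2927

2.2927


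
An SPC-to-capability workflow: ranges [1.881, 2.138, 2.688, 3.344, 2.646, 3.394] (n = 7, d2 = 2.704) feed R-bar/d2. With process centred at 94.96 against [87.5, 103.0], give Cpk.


R_bar = (1.881 + 2.138 + 2.688 + 3.344 + 2.646 + 3.394) / 6 = 2.6818333
sigma = R_bar / d2 = 2.6818333 / 2.704 = 0.99180226
Cp = (USL - LSL)/(6*sigma) = (103.0 - 87.5)/(6*0.99180226) = 2.6047
Cpu = (103.0 - 94.96)/(3*0.99180226) = 2.7022
Cpl = (94.96 - 87.5)/(3*0.99180226) = 2.5072
Cpk = min(Cpu, Cpl) = 2.5072

2.5072


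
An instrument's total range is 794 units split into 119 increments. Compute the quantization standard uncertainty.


resolution = range / divisions
resolution = 794 / 119 = 6.6722689
u_res = resolution / (2*sqrt(3))
u_res = 6.6722689 / 3.4641016
u_res = 1.9261

1.9261


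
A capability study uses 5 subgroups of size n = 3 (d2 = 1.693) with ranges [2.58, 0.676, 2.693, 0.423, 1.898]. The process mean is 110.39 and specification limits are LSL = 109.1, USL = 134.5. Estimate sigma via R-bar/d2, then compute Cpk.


R_bar = (2.58 + 0.676 + 2.693 + 0.423 + 1.898) / 5 = 1.654
sigma = R_bar / d2 = 1.654 / 1.693 = 0.97696397
Cp = (USL - LSL)/(6*sigma) = (134.5 - 109.1)/(6*0.97696397) = 4.3332
Cpu = (134.5 - 110.39)/(3*0.97696397) = 8.2262
Cpl = (110.39 - 109.1)/(3*0.97696397) = 0.4401
Cpk = min(Cpu, Cpl) = 0.4401

0.4401


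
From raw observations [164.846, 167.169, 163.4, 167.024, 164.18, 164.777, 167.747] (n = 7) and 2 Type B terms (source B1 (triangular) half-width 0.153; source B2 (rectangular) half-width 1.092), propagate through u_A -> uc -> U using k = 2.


mean = (164.846 + 167.169 + 163.4 + 167.024 + 164.18 + 164.777 + 167.747) / 7 = 165.5918571
s = sqrt(sum((x - mean)^2)/(n-1)) = 1.693169
u_A = s / sqrt(n) = 1.693169 / sqrt(7) = 0.63995773
u_B1 = 0.153 / sqrt(6) = 0.062461988
u_B2 = 1.092 / sqrt(3) = 0.63046649
uc = sqrt(0.63995773^2 + 0.062461988^2 + 0.63046649^2) = 0.90051951
U = k * uc = 2 * 0.90051951
U = 1.8010

1.8010


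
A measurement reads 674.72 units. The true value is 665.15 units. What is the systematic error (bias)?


Systematic error = measured - true
= 674.72 - 665.15
= 9.5700

9.5700


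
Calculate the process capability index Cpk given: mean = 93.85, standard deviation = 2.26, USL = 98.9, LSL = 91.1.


Cpu = (USL - mean) / (3*sigma) = (98.9 - 93.85) / (3*2.26) = 0.7448
Cpl = (mean - LSL) / (3*sigma) = (93.85 - 91.1) / (3*2.26) = 0.4056
Cpk = min(Cpu, Cpl) = 0.4056

0.4056


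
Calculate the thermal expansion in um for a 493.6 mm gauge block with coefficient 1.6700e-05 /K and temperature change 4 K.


dL = L * alpha * dT
= 493.6 * 1.6700e-05 * 4
= 0.0329725 mm
dL_um = 0.0329725 * 1000 = 32.9725 um

32.9725


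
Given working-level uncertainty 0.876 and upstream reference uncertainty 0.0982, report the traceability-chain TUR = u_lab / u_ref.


TUR = u_lab / u_ref
= 0.876 / 0.0982
= 8.9206

8.9206


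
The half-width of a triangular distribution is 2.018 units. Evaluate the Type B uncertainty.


u_B = half_width / sqrt(6)
u_B = 2.018 / 2.4494897
u_B = 0.8238

0.8238


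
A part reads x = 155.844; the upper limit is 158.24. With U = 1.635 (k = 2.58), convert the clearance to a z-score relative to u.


u = U / k = 1.635 / 2.58 = 0.63372093
margin = |USL - x| = |158.24 - 155.844| = 2.396
z = margin / u = 2.396 / 0.63372093
z = 3.7808

3.7808


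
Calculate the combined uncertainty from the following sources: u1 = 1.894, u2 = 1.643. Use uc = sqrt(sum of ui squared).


uc = sqrt(1.894^2 + 1.643^2)
uc = sqrt(6.286685)
uc = 2.5073

2.5073


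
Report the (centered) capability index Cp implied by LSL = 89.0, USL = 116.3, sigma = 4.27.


Cp = (USL - LSL) / (6 * sigma)
= (116.3 - 89.0) / (6 * 4.27)
= 27.3000 / 25.6200
= 1.0656

1.0656


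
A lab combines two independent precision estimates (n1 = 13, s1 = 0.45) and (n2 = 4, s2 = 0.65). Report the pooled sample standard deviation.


s_p = sqrt(((n1-1)*s1^2 + (n2-1)*s2^2) / (n1+n2-2))
numerator = (13-1)*0.45^2 + (4-1)*0.65^2 = 2.43 + 1.2675 = 3.6975
denominator = 13 + 4 - 2 = 15
s_p^2 = 3.6975 / 15 = 0.2465
s_p = sqrt(0.2465) = 0.4965

0.4965


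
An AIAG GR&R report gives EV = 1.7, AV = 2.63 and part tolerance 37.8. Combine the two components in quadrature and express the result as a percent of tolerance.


GRR = sqrt(EV^2 + AV^2) = sqrt(1.7^2 + 2.63^2) = 3.131597
%GRR = GRR / tol * 100 = 3.131597 / 37.8 * 100
%GRR = 8.2846

8.2846


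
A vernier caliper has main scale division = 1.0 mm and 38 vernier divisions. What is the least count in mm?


LC = MSD / n_div
= 1.0 / 38
= 0.0263

0.0263


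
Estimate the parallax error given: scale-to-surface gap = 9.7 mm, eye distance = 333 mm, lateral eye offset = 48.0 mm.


error = h * offset / d
= 9.7 * 48.0 / 333
= 1.3982

1.3982


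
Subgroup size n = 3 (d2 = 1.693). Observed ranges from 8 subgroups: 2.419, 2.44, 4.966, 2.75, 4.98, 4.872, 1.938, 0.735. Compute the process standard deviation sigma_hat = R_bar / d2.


R_bar = (2.419 + 2.44 + 4.966 + 2.75 + 4.98 + 4.872 + 1.938 + 0.735) / 8
R_bar = 25.1 / 8 = 3.1375
sigma_hat = R_bar / d2 = 3.1375 / 1.693 = 1.8532

1.8532


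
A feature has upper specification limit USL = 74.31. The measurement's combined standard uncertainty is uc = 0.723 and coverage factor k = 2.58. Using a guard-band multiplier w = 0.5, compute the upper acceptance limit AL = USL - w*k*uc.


U = k * uc = 2.58 * 0.723 = 1.86534
guard band g = w * U = 0.5 * 1.86534 = 0.93267
AL = USL - g = 74.31 - 0.93267
AL = 73.3773

73.3773


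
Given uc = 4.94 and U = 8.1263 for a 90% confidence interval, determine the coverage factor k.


k = U / uc
k = 8.1263 / 4.94
k = 1.645

1.645


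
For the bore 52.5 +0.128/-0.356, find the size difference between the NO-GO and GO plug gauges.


GO = nominal - lower_tol (smallest hole = maximum material condition)
GO = 52.5 - 0.356 = 52.144
NO-GO = nominal + upper_tol (largest hole = least material condition)
NO-GO = 52.5 + 0.128 = 52.628
spread = NO-GO - GO = 52.628 - 52.144 = 0.4840

0.4840


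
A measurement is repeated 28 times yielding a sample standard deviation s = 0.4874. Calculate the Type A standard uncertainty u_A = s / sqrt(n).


u_A = s / sqrt(n)
u_A = 0.4874 / sqrt(28)
u_A = 0.4874 / 5.2915026
u_A = 0.0921

0.0921


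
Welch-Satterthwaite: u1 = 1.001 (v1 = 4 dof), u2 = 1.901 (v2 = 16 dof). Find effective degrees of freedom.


uc = sqrt(u1^2 + u2^2) = sqrt(1.001^2 + 1.901^2) = 2.1484418
v_eff = uc^4 / (u1^4/v1 + u2^4/v2)
= 2.1484418^4 / (1.001^4/4 + 1.901^4/16)
= 21.30563 / 1.0672239
v_eff = 19.9636

19.9636


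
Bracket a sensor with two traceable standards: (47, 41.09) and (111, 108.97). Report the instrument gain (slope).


slope = (y2 - y1) / (x2 - x1)
= (108.97 - 41.09) / (111 - 47)
= 67.8800 / 64
= 1.0606

1.0606


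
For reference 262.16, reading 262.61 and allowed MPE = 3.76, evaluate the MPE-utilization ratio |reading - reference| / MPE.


e = indication - reference = 262.61 - 262.16 = 0.4500
|e| = 0.4500
ratio = |e| / MPE = 0.4500 / 3.76
ratio = 0.1197

0.1197


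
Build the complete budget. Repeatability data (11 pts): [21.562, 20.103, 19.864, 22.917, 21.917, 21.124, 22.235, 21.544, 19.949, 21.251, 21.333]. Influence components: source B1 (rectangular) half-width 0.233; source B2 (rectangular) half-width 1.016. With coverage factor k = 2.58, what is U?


mean = (21.562 + 20.103 + 19.864 + 22.917 + 21.917 + 21.124 + 22.235 + 21.544 + 19.949 + 21.251 + 21.333) / 11 = 21.25445455
s = sqrt(sum((x - mean)^2)/(n-1)) = 0.96589527
u_A = s / sqrt(n) = 0.96589527 / sqrt(11) = 0.29122838
u_B1 = 0.233 / sqrt(3) = 0.13452261
u_B2 = 1.016 / sqrt(3) = 0.58658787
uc = sqrt(0.29122838^2 + 0.13452261^2 + 0.58658787^2) = 0.66857732
U = k * uc = 2.58 * 0.66857732
U = 1.7249

1.7249


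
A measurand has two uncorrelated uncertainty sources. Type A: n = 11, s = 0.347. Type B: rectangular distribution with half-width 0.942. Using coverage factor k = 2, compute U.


u_A = s / sqrt(n) = 0.347 / sqrt(11) = 0.10462444
u_B = half_width / sqrt(3) = 0.942 / sqrt(3) = 0.54386395
uc = sqrt(u_A^2 + u_B^2) = sqrt(0.10462444^2 + 0.54386395^2) = 0.55383596
U = k * uc = 2 * 0.55383596
U = 1.1077

1.1077


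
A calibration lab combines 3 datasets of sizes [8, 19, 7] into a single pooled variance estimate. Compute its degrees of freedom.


nu = sum_i (n_i - 1)
nu = ((8 - 1) + (19 - 1) + (7 - 1))
nu = 7 + 18 + 6
nu = 31

31


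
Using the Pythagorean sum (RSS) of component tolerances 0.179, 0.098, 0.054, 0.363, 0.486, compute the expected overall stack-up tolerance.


RSS = sqrt(0.179^2 + 0.098^2 + 0.054^2 + 0.363^2 + 0.486^2)
= sqrt(0.412526)
= 0.6423

0.6423


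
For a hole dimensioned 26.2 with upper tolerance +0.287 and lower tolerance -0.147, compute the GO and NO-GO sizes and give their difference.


GO = nominal - lower_tol (smallest hole = maximum material condition)
GO = 26.2 - 0.147 = 26.053
NO-GO = nominal + upper_tol (largest hole = least material condition)
NO-GO = 26.2 + 0.287 = 26.487
spread = NO-GO - GO = 26.487 - 26.053 = 0.4340

0.4340


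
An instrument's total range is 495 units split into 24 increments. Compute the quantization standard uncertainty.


resolution = range / divisions
resolution = 495 / 24 = 20.625
u_res = resolution / (2*sqrt(3))
u_res = 20.625 / 3.4641016
u_res = 5.9539

5.9539


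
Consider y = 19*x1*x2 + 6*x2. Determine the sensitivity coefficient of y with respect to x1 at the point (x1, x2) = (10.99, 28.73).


y = 19*x1*x2 + 6*x2
dy/dx1 = 19*x2
Evaluate at x2 = 28.73: c1 = 19 * 28.73
c1 = 545.8700

545.8700


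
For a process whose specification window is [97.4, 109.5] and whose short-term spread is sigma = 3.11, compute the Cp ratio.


Cp = (USL - LSL) / (6 * sigma)
= (109.5 - 97.4) / (6 * 3.11)
= 12.1000 / 18.6600
= 0.6484

0.6484


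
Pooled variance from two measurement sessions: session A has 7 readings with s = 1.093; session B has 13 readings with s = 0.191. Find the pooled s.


s_p = sqrt(((n1-1)*s1^2 + (n2-1)*s2^2) / (n1+n2-2))
numerator = (7-1)*1.093^2 + (13-1)*0.191^2 = 7.167894 + 0.437772 = 7.605666
denominator = 7 + 13 - 2 = 18
s_p^2 = 7.605666 / 18 = 0.422537
s_p = sqrt(0.422537) = 0.6500

0.6500


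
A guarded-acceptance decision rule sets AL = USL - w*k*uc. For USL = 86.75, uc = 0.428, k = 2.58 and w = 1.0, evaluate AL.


U = k * uc = 2.58 * 0.428 = 1.10424
guard band g = w * U = 1.0 * 1.10424 = 1.10424
AL = USL - g = 86.75 - 1.10424
AL = 85.6458

85.6458


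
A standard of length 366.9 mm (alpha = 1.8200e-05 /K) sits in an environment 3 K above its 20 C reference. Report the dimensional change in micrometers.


dL = L * alpha * dT
= 366.9 * 1.8200e-05 * 3
= 0.0200327 mm
dL_um = 0.0200327 * 1000 = 20.0327 um

20.0327


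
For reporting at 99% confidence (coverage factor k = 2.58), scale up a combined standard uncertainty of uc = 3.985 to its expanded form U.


U = k * uc
U = 2.58 * 3.985
U = 10.2813

10.2813


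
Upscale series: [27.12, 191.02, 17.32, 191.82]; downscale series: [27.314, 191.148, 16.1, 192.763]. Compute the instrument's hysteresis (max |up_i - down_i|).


|27.12 - 27.314| = 0.1940
|191.02 - 191.148| = 0.1280
|17.32 - 16.1| = 1.2200
|191.82 - 192.763| = 0.9430
hysteresis = max(diffs) = 1.2200

1.2200


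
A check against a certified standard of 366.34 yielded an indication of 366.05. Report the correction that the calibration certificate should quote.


Correction = standard - reading
= 366.34 - 366.05
= 0.2900

0.2900


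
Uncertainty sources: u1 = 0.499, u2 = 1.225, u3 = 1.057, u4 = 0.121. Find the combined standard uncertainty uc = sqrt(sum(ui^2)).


uc = sqrt(0.499^2 + 1.225^2 + 1.057^2 + 0.121^2)
uc = sqrt(2.881516)
uc = 1.6975

1.6975


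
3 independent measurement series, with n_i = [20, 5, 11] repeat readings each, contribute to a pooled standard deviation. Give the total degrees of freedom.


nu = sum_i (n_i - 1)
nu = ((20 - 1) + (5 - 1) + (11 - 1))
nu = 19 + 4 + 10
nu = 33

33


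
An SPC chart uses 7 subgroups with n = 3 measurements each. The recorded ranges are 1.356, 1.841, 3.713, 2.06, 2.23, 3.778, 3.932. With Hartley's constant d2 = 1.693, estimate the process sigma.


R_bar = (1.356 + 1.841 + 3.713 + 2.06 + 2.23 + 3.778 + 3.932) / 7
R_bar = 18.91 / 7 = 2.7014286
sigma_hat = R_bar / d2 = 2.7014286 / 1.693 = 1.5956

1.5956


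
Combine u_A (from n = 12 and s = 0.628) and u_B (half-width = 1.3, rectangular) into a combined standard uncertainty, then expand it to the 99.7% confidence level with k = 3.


u_A = s / sqrt(n) = 0.628 / sqrt(12) = 0.18128798
u_B = half_width / sqrt(3) = 1.3 / sqrt(3) = 0.75055535
uc = sqrt(u_A^2 + u_B^2) = sqrt(0.18128798^2 + 0.75055535^2) = 0.77213902
U = k * uc = 3 * 0.77213902
U = 2.3164

2.3164


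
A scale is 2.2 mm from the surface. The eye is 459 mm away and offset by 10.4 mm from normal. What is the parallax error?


error = h * offset / d
= 2.2 * 10.4 / 459
= 0.0498

0.0498


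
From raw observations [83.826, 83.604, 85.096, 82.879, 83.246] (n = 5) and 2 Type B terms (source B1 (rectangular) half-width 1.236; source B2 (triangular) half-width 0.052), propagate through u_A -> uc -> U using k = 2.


mean = (83.826 + 83.604 + 85.096 + 82.879 + 83.246) / 5 = 83.7302
s = sqrt(sum((x - mean)^2)/(n-1)) = 0.84402381
u_A = s / sqrt(n) = 0.84402381 / sqrt(5) = 0.37745892
u_B1 = 1.236 / sqrt(3) = 0.71360493
u_B2 = 0.052 / sqrt(6) = 0.021228911
uc = sqrt(0.37745892^2 + 0.71360493^2 + 0.021228911^2) = 0.80756294
U = k * uc = 2 * 0.80756294
U = 1.6151

1.6151


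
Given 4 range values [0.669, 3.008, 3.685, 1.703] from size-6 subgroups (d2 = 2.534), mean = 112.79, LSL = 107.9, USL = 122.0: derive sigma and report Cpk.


R_bar = (0.669 + 3.008 + 3.685 + 1.703) / 4 = 2.26625
sigma = R_bar / d2 = 2.26625 / 2.534 = 0.89433702
Cp = (USL - LSL)/(6*sigma) = (122.0 - 107.9)/(6*0.89433702) = 2.6276
Cpu = (122.0 - 112.79)/(3*0.89433702) = 3.4327
Cpl = (112.79 - 107.9)/(3*0.89433702) = 1.8226
Cpk = min(Cpu, Cpl) = 1.8226

1.8226


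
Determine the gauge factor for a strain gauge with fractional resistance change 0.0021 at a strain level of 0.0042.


GF = (dR/R) / epsilon
= 0.0021 / 0.0042
= 0.5000

0.5000


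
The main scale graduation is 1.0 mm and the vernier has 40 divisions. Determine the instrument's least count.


LC = MSD / n_div
= 1.0 / 40
= 0.0250

0.0250


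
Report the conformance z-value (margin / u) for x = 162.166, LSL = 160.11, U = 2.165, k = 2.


u = U / k = 2.165 / 2 = 1.0825
margin = |LSL - x| = |160.11 - 162.166| = 2.056
z = margin / u = 2.056 / 1.0825
z = 1.8993

1.8993


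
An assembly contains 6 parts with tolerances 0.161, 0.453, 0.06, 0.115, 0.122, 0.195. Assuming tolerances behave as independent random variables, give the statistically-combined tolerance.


RSS = sqrt(0.161^2 + 0.453^2 + 0.06^2 + 0.115^2 + 0.122^2 + 0.195^2)
= sqrt(0.300864)
= 0.5485

0.5485


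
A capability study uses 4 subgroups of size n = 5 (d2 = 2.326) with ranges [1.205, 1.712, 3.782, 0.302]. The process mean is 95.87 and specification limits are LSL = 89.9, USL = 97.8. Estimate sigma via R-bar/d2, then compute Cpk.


R_bar = (1.205 + 1.712 + 3.782 + 0.302) / 4 = 1.75025
sigma = R_bar / d2 = 1.75025 / 2.326 = 0.75247206
Cp = (USL - LSL)/(6*sigma) = (97.8 - 89.9)/(6*0.75247206) = 1.7498
Cpu = (97.8 - 95.87)/(3*0.75247206) = 0.8550
Cpl = (95.87 - 89.9)/(3*0.75247206) = 2.6446
Cpk = min(Cpu, Cpl) = 0.8550

0.8550


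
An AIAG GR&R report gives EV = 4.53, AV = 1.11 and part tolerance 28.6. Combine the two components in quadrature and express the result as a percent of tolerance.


GRR = sqrt(EV^2 + AV^2) = sqrt(4.53^2 + 1.11^2) = 4.6640111
%GRR = GRR / tol * 100 = 4.6640111 / 28.6 * 100
%GRR = 16.3077

16.3077


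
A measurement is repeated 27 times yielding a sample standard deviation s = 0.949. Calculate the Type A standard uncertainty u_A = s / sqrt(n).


u_A = s / sqrt(n)
u_A = 0.949 / sqrt(27)
u_A = 0.949 / 5.1961524
u_A = 0.1826

0.1826


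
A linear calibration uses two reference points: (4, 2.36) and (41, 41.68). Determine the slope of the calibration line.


slope = (y2 - y1) / (x2 - x1)
= (41.68 - 2.36) / (41 - 4)
= 39.3200 / 37
= 1.0627

1.0627


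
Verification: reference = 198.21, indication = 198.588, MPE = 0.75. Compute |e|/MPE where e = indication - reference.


e = indication - reference = 198.588 - 198.21 = 0.3780
|e| = 0.3780
ratio = |e| / MPE = 0.3780 / 0.75
ratio = 0.5040

0.5040


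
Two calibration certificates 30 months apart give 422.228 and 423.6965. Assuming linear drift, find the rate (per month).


rate = (v2 - v1) / months
= (423.6965 - 422.228) / 30
= 1.4685 / 30
= 0.0490

0.0490
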